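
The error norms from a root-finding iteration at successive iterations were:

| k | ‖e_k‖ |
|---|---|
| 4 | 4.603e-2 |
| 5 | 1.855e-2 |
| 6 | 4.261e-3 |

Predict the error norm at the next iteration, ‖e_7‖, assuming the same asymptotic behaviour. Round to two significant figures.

First estimate the order: p ≈ ln(‖e_6‖/‖e_5‖) / ln(‖e_5‖/‖e_4‖) = ln(4.261e-3/1.855e-2)/ln(1.855e-2/4.603e-2) = ln(0.229704)/ln(0.402998) ≈ 1.6185.
Then ‖e_7‖ ≈ ‖e_6‖·(‖e_6‖/‖e_5‖)^p = 4.261e-3·(0.229704)^1.6185 = 4.261e-3·0.0924807 ≈ 0.0003941.

3.9e-4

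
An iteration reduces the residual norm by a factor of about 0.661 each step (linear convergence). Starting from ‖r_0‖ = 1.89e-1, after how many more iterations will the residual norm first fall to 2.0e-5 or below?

23

After k steps, ‖r_k‖ ≈ 1.89e-1·0.661^k.
Need 0.661^k ≤ 2.0e-5/1.89e-1 = 0.00010582.
k ≥ ln(0.00010582)/ln(0.661) = -9.1538/-0.41400 = 22.111.
Smallest integer k = 23.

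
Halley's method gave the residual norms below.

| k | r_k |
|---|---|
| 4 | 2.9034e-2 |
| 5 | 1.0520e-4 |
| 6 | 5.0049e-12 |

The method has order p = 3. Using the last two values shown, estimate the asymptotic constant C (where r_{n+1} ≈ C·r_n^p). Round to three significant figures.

C ≈ r_6 / r_5^3
  = 5.0049e-12 / (1.0520e-4)^3
  = 5.0049e-12 / 1.16425e-12 ≈ 4.2988

4.30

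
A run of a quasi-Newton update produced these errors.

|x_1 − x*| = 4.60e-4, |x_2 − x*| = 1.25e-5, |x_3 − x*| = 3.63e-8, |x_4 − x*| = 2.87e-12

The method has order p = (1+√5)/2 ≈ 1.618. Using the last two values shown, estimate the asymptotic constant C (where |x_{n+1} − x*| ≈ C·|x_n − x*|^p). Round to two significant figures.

3.1

C ≈ |x_4 − x*| / |x_3 − x*|^1.618
  = 2.87e-12 / (3.63e-8)^1.618
  = 2.87e-12 / 9.16071e-13 ≈ 3.1329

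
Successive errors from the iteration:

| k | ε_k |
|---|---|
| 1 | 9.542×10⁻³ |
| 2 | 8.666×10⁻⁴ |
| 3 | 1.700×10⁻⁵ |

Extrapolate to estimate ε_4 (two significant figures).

2.7e-8

First estimate the order: p ≈ ln(ε_3/ε_2) / ln(ε_2/ε_1) = ln(1.700×10⁻⁵/8.666×10⁻⁴)/ln(8.666×10⁻⁴/9.542×10⁻³) = ln(0.0196169)/ln(0.0908195) ≈ 1.6388.
Then ε_4 ≈ ε_3·(ε_3/ε_2)^p = 1.700×10⁻⁵·(0.0196169)^1.6388 = 1.700×10⁻⁵·0.00159207 ≈ 2.707e-08.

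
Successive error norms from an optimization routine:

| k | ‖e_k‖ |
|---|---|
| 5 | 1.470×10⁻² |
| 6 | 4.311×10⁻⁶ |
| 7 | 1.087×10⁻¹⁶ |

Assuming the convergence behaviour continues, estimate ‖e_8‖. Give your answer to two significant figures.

First estimate the order: p ≈ ln(‖e_7‖/‖e_6‖) / ln(‖e_6‖/‖e_5‖) = ln(1.087×10⁻¹⁶/4.311×10⁻⁶)/ln(4.311×10⁻⁶/1.470×10⁻²) = ln(2.52146e-11)/ln(0.000293265) ≈ 3.0000.
Then ‖e_8‖ ≈ ‖e_7‖·(‖e_7‖/‖e_6‖)^p = 1.087×10⁻¹⁶·(2.52146e-11)^3.0000 = 1.087×10⁻¹⁶·1.60308e-32 ≈ 1.743e-48.

1.7e-48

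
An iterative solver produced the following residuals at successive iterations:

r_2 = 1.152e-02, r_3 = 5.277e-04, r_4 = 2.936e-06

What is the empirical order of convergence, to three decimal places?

p ≈ ln(r_4/r_3) / ln(r_3/r_2)
  = ln(2.936e-06/5.277e-04) / ln(5.277e-04/1.152e-02)
  = ln(0.00556377) / ln(0.0458073)
  = -5.191479 / -3.083312 ≈ 1.683735

1.684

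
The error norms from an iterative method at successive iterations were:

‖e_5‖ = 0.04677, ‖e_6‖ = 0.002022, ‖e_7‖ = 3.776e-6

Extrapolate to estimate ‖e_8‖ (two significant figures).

First estimate the order: p ≈ ln(‖e_7‖/‖e_6‖) / ln(‖e_6‖/‖e_5‖) = ln(3.776e-6/0.002022)/ln(0.002022/0.04677) = ln(0.00186746)/ln(0.0432328) ≈ 2.0003.
Then ‖e_8‖ ≈ ‖e_7‖·(‖e_7‖/‖e_6‖)^p = 3.776e-6·(0.00186746)^2.0003 = 3.776e-6·3.48084e-06 ≈ 1.314e-11.

1.3e-11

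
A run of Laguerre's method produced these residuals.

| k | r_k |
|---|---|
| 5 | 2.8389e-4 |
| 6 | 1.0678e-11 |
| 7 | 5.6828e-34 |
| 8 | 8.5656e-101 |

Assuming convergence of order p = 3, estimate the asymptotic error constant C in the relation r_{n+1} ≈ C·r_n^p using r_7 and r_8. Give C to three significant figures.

C ≈ r_8 / r_7^3
  = 8.5656e-101 / (5.6828e-34)^3
  = 8.5656e-101 / 1.83522e-100 ≈ 0.46674

0.467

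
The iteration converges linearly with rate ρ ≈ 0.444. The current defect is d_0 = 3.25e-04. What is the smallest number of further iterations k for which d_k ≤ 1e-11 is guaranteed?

After k steps, d_k ≈ 3.25e-04·0.444^k.
Need 0.444^k ≤ 1e-11/3.25e-04 = 3.07692e-08.
k ≥ ln(3.07692e-08)/ln(0.444) = -17.2968/-0.81193 = 21.303.
Smallest integer k = 22.

22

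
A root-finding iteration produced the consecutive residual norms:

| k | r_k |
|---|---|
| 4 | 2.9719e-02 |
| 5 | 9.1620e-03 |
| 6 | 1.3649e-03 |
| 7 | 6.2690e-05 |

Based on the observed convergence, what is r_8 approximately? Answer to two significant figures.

4.3e-7

First estimate the order: p ≈ ln(r_7/r_6) / ln(r_6/r_5) = ln(6.2690e-05/1.3649e-03)/ln(1.3649e-03/9.1620e-03) = ln(0.0459301)/ln(0.148974) ≈ 1.6180.
Then r_8 ≈ r_7·(r_7/r_6)^p = 6.2690e-05·(0.0459301)^1.6180 = 6.2690e-05·0.00684343 ≈ 4.29e-07.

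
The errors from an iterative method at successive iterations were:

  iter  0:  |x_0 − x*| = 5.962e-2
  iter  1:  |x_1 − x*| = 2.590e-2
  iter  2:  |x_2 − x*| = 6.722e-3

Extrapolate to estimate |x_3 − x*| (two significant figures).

7.6e-4

First estimate the order: p ≈ ln(|x_2 − x*|/|x_1 − x*|) / ln(|x_1 − x*|/|x_0 − x*|) = ln(6.722e-3/2.590e-2)/ln(2.590e-2/5.962e-2) = ln(0.259537)/ln(0.434418) ≈ 1.6178.
Then |x_3 − x*| ≈ |x_2 − x*|·(|x_2 − x*|/|x_1 − x*|)^p = 6.722e-3·(0.259537)^1.6178 = 6.722e-3·0.112795 ≈ 0.0007582.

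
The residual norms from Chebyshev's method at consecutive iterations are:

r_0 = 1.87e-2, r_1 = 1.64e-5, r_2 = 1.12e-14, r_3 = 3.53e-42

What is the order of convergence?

Consecutive ratios: r_3/r_2 = 3.53e-42/1.12e-14 = 3.15179e-28, r_2/r_1 = 1.12e-14/1.64e-5 = 6.82927e-10.
p ≈ ln(3.15179e-28)/ln(6.82927e-10) = -63.3244/-21.1046 ≈ 3.00.
So the convergence is cubic (order 3).

3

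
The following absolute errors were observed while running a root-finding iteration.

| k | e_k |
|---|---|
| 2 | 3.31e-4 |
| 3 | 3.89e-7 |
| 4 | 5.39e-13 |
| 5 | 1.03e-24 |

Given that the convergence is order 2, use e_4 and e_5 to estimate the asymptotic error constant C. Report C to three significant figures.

C ≈ e_5 / e_4^2
  = 1.03e-24 / (5.39e-13)^2
  = 1.03e-24 / 2.90521e-25 ≈ 3.5454

3.55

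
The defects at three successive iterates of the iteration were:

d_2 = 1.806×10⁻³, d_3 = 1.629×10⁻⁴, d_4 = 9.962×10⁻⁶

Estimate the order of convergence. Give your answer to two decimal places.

p ≈ ln(d_4/d_3) / ln(d_3/d_2)
  = ln(9.962×10⁻⁶/1.629×10⁻⁴) / ln(1.629×10⁻⁴/1.806×10⁻³)
  = ln(0.0611541) / ln(0.0901993)
  = -2.79436 / -2.40573 ≈ 1.16154

1.16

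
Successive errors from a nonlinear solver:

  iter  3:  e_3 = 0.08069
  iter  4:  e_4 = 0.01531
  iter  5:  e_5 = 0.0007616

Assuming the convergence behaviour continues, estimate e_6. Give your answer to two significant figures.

3.4e-6

First estimate the order: p ≈ ln(e_5/e_4) / ln(e_4/e_3) = ln(0.0007616/0.01531)/ln(0.01531/0.08069) = ln(0.0497453)/ln(0.189739) ≈ 1.8054.
Then e_6 ≈ e_5·(e_5/e_4)^p = 0.0007616·(0.0497453)^1.8054 = 0.0007616·0.00443727 ≈ 3.379e-06.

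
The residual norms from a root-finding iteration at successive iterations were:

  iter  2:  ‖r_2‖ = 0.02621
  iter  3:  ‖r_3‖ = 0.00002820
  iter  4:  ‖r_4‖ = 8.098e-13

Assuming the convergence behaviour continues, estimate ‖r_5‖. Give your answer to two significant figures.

First estimate the order: p ≈ ln(‖r_4‖/‖r_3‖) / ln(‖r_3‖/‖r_2‖) = ln(8.098e-13/0.00002820)/ln(0.00002820/0.02621) = ln(2.87163e-08)/ln(0.00107593) ≈ 2.5409.
Then ‖r_5‖ ≈ ‖r_4‖·(‖r_4‖/‖r_3‖)^p = 8.098e-13·(2.87163e-08)^2.5409 = 8.098e-13·6.86845e-20 ≈ 5.562e-32.

5.6e-32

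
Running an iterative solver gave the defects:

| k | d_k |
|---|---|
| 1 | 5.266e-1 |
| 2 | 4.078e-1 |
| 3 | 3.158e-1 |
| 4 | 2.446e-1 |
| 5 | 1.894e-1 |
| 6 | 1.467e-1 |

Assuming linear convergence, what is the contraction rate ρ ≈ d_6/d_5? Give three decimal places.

0.775

ρ ≈ d_6/d_5 = 1.467e-1/1.894e-1 = 0.77455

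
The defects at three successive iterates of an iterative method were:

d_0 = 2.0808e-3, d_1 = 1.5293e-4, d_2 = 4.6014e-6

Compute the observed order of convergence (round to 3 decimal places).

1.342

p ≈ ln(d_2/d_1) / ln(d_1/d_0)
  = ln(4.6014e-6/1.5293e-4) / ln(1.5293e-4/2.0808e-3)
  = ln(0.0300883) / ln(0.0734958)
  = -3.503619 / -2.610527 ≈ 1.342112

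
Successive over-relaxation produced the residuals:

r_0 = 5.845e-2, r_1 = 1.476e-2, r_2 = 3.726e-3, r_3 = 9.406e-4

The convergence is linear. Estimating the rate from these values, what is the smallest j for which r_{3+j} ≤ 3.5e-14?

Rate ρ ≈ r_3/r_2 = 9.406e-4/3.726e-3 = 0.2524.
After j more steps, r_{3+j} ≈ 9.406e-4·ρ^j; need ρ^j ≤ 3.5e-14/9.406e-4 = 3.72103e-11.
j ≥ ln(3.72103e-11)/ln(0.2524) = -24.0144/-1.37674 = 17.443.
So 18 more iterations are needed.

18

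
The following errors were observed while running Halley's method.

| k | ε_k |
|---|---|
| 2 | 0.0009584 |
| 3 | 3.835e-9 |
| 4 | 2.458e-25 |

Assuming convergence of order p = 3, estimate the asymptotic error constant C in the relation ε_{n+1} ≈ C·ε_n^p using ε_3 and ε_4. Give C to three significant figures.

C ≈ ε_4 / ε_3^3
  = 2.458e-25 / (3.835e-9)^3
  = 2.458e-25 / 5.64022e-26 ≈ 4.358

4.36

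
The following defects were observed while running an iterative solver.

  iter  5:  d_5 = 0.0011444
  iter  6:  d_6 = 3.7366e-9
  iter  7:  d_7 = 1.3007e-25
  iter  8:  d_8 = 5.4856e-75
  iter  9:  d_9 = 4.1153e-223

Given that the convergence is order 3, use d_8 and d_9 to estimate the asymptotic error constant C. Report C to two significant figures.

C ≈ d_9 / d_8^3
  = 4.1153e-223 / (5.4856e-75)^3
  = 4.1153e-223 / 1.65072e-223 ≈ 2.493

2.5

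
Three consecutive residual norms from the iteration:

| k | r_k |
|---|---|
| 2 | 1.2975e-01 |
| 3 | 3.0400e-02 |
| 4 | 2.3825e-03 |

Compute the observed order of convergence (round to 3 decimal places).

p ≈ ln(r_4/r_3) / ln(r_3/r_2)
  = ln(2.3825e-03/3.0400e-02) / ln(3.0400e-02/1.2975e-01)
  = ln(0.0783717) / ln(0.234297)
  = -2.546292 / -1.451166 ≈ 1.754652

1.755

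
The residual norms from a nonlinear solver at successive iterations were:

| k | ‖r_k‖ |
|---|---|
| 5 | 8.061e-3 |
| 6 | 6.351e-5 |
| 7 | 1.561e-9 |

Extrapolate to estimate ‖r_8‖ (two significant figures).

First estimate the order: p ≈ ln(‖r_7‖/‖r_6‖) / ln(‖r_6‖/‖r_5‖) = ln(1.561e-9/6.351e-5)/ln(6.351e-5/8.061e-3) = ln(2.45788e-05)/ln(0.00787868) ≈ 2.1913.
Then ‖r_8‖ ≈ ‖r_7‖·(‖r_7‖/‖r_6‖)^p = 1.561e-9·(2.45788e-05)^2.1913 = 1.561e-9·7.93114e-11 ≈ 1.238e-19.

1.2e-19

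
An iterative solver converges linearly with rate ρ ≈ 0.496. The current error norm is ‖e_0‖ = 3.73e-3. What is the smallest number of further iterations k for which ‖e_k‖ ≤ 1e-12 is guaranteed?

32

After k steps, ‖e_k‖ ≈ 3.73e-3·0.496^k.
Need 0.496^k ≤ 1e-12/3.73e-3 = 2.68097e-10.
k ≥ ln(2.68097e-10)/ln(0.496) = -22.0397/-0.70118 = 31.432.
Smallest integer k = 32.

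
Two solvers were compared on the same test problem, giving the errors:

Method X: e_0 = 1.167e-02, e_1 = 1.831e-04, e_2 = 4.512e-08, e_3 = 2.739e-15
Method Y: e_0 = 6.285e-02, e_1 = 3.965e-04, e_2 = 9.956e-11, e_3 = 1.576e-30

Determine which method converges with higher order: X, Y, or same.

Method X: p ≈ ln(2.739e-15/4.512e-08)/ln(4.512e-08/1.831e-04) ≈ 2.00.
Method Y: p ≈ ln(1.576e-30/9.956e-11)/ln(9.956e-11/3.965e-04) ≈ 3.00.
Method Y has the higher order (≈3.0 vs ≈2.0).

Y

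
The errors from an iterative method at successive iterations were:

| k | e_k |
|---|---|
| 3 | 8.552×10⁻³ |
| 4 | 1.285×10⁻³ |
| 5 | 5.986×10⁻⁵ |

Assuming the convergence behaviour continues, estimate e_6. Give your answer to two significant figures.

First estimate the order: p ≈ ln(e_5/e_4) / ln(e_4/e_3) = ln(5.986×10⁻⁵/1.285×10⁻³)/ln(1.285×10⁻³/8.552×10⁻³) = ln(0.0465837)/ln(0.150257) ≈ 1.6179.
Then e_6 ≈ e_5·(e_5/e_4)^p = 5.986×10⁻⁵·(0.0465837)^1.6179 = 5.986×10⁻⁵·0.00700383 ≈ 4.192e-07.

4.2e-7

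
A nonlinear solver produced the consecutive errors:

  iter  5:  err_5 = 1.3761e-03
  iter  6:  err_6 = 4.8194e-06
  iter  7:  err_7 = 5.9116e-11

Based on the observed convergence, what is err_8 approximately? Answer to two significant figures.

First estimate the order: p ≈ ln(err_7/err_6) / ln(err_6/err_5) = ln(5.9116e-11/4.8194e-06)/ln(4.8194e-06/1.3761e-03) = ln(1.22663e-05)/ln(0.00350222) ≈ 2.0000.
Then err_8 ≈ err_7·(err_7/err_6)^p = 5.9116e-11·(1.22663e-05)^2.0000 = 5.9116e-11·1.50462e-10 ≈ 8.895e-21.

8.9e-21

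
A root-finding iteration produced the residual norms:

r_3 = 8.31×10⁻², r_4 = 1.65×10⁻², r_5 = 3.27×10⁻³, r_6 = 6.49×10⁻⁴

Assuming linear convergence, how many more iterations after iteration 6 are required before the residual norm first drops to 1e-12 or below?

Rate ρ ≈ r_6/r_5 = 6.49×10⁻⁴/3.27×10⁻³ = 0.1985.
After j more steps, r_{6+j} ≈ 6.49×10⁻⁴·ρ^j; need ρ^j ≤ 1e-12/6.49×10⁻⁴ = 1.54083e-09.
j ≥ ln(1.54083e-09)/ln(0.1985) = -20.2909/-1.61697 = 12.549.
So 13 more iterations are needed.

13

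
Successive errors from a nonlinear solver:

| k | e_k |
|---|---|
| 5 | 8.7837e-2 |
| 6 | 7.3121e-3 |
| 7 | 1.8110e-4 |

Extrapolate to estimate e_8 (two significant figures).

7.4e-7

First estimate the order: p ≈ ln(e_7/e_6) / ln(e_6/e_5) = ln(1.8110e-4/7.3121e-3)/ln(7.3121e-3/8.7837e-2) = ln(0.0247672)/ln(0.0832462) ≈ 1.4877.
Then e_8 ≈ e_7·(e_7/e_6)^p = 1.8110e-4·(0.0247672)^1.4877 = 1.8110e-4·0.00407916 ≈ 7.387e-07.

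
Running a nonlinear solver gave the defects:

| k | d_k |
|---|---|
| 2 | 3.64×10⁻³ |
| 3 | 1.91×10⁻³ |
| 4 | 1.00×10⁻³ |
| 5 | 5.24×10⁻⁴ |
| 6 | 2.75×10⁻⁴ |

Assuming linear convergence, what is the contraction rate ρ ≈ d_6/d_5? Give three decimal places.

0.525

ρ ≈ d_6/d_5 = 2.75×10⁻⁴/5.24×10⁻⁴ = 0.52481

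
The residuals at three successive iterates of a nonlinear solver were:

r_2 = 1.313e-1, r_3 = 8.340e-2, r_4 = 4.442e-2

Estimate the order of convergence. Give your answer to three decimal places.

p ≈ ln(r_4/r_3) / ln(r_3/r_2)
  = ln(4.442e-2/8.340e-2) / ln(8.340e-2/1.313e-1)
  = ln(0.532614) / ln(0.635187)
  = -0.629958 / -0.453836 ≈ 1.388074

1.388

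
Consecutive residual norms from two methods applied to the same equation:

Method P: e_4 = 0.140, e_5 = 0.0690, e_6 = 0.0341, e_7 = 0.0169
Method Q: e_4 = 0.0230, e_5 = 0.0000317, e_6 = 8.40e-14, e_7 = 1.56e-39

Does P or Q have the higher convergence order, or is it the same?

Method P: p ≈ ln(0.0169/0.0341)/ln(0.0341/0.0690) ≈ 1.00.
Method Q: p ≈ ln(1.56e-39/8.40e-14)/ln(8.40e-14/0.0000317) ≈ 3.00.
Method Q has the higher order (≈3.0 vs ≈1.0).

Q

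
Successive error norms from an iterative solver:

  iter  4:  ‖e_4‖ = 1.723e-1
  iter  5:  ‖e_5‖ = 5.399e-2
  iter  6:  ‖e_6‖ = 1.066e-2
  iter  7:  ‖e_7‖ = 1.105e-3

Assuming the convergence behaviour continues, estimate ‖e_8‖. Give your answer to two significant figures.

4.7e-5

First estimate the order: p ≈ ln(‖e_7‖/‖e_6‖) / ln(‖e_6‖/‖e_5‖) = ln(1.105e-3/1.066e-2)/ln(1.066e-2/5.399e-2) = ln(0.103659)/ln(0.197444) ≈ 1.3972.
Then ‖e_8‖ ≈ ‖e_7‖·(‖e_7‖/‖e_6‖)^p = 1.105e-3·(0.103659)^1.3972 = 1.105e-3·0.0421314 ≈ 4.656e-05.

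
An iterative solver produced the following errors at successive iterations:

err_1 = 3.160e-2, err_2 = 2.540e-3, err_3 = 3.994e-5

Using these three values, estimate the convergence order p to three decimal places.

p ≈ ln(err_3/err_2) / ln(err_2/err_1)
  = ln(3.994e-5/2.540e-3) / ln(2.540e-3/3.160e-2)
  = ln(0.0157244) / ln(0.0803797)
  = -4.152542 / -2.520994 ≈ 1.647184

1.647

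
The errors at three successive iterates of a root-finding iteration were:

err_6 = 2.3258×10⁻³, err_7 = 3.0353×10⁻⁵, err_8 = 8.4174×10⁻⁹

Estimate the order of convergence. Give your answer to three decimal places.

1.888

p ≈ ln(err_8/err_7) / ln(err_7/err_6)
  = ln(8.4174×10⁻⁹/3.0353×10⁻⁵) / ln(3.0353×10⁻⁵/2.3258×10⁻³)
  = ln(0.000277317) / ln(0.0130506)
  = -8.190349 / -4.338921 ≈ 1.887646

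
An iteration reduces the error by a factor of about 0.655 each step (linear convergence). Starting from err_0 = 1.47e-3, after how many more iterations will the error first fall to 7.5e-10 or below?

35

After k steps, err_k ≈ 1.47e-3·0.655^k.
Need 0.655^k ≤ 7.5e-10/1.47e-3 = 5.10204e-07.
k ≥ ln(5.10204e-07)/ln(0.655) = -14.4885/-0.42312 = 34.242.
Smallest integer k = 35.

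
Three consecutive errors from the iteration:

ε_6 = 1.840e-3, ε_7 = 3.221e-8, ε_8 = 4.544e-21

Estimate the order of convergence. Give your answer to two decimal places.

p ≈ ln(ε_8/ε_7) / ln(ε_7/ε_6)
  = ln(4.544e-21/3.221e-8) / ln(3.221e-8/1.840e-3)
  = ln(1.41074e-13) / ln(1.75054e-05)
  = -29.58949 / -10.95300 ≈ 2.70150

2.70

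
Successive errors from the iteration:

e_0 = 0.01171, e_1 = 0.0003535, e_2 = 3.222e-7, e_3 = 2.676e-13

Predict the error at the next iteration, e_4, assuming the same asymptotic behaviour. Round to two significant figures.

First estimate the order: p ≈ ln(e_3/e_2) / ln(e_2/e_1) = ln(2.676e-13/3.222e-7)/ln(3.222e-7/0.0003535) = ln(8.3054e-07)/ln(0.000911457) ≈ 2.0000.
Then e_4 ≈ e_3·(e_3/e_2)^p = 2.676e-13·(8.3054e-07)^2.0000 = 2.676e-13·6.89797e-13 ≈ 1.846e-25.

1.8e-25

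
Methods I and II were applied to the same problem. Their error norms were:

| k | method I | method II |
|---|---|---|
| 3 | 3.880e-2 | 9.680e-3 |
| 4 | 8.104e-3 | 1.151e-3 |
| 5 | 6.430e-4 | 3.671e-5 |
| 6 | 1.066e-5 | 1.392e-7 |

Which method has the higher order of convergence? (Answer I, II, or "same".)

Method I: p ≈ ln(1.066e-5/6.430e-4)/ln(6.430e-4/8.104e-3) ≈ 1.62.
Method II: p ≈ ln(1.392e-7/3.671e-5)/ln(3.671e-5/1.151e-3) ≈ 1.62.
Both orders ≈ 1.6 — effectively the same.

same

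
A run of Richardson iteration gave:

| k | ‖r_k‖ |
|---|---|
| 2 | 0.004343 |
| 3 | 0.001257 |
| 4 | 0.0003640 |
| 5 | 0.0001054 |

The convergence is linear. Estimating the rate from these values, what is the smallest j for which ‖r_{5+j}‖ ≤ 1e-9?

Rate ρ ≈ ‖r_5‖/‖r_4‖ = 0.0001054/0.0003640 = 0.2896.
After j more steps, ‖r_{5+j}‖ ≈ 0.0001054·ρ^j; need ρ^j ≤ 1e-9/0.0001054 = 9.48767e-06.
j ≥ ln(9.48767e-06)/ln(0.2896) = -11.5655/-1.23925 = 9.333.
So 10 more iterations are needed.

10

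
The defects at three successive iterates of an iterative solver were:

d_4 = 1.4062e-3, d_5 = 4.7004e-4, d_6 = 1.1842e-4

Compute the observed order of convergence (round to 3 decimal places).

p ≈ ln(d_6/d_5) / ln(d_5/d_4)
  = ln(1.1842e-4/4.7004e-4) / ln(4.7004e-4/1.4062e-3)
  = ln(0.251936) / ln(0.334263)
  = -1.378580 / -1.095827 ≈ 1.258027

1.258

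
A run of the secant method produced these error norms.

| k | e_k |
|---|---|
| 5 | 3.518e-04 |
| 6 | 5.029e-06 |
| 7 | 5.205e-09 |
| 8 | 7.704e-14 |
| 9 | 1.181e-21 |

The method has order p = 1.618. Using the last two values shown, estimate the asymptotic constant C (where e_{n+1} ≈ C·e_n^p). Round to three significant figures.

1.95

C ≈ e_9 / e_8^1.618
  = 1.181e-21 / (7.704e-14)^1.618
  = 1.181e-21 / 6.06327e-22 ≈ 1.9478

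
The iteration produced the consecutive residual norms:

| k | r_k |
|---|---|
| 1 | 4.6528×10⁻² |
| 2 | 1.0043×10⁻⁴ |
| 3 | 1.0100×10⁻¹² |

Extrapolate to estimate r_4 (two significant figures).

First estimate the order: p ≈ ln(r_3/r_2) / ln(r_2/r_1) = ln(1.0100×10⁻¹²/1.0043×10⁻⁴)/ln(1.0043×10⁻⁴/4.6528×10⁻²) = ln(1.00568e-08)/ln(0.00215849) ≈ 3.0000.
Then r_4 ≈ r_3·(r_3/r_2)^p = 1.0100×10⁻¹²·(1.00568e-08)^3.0000 = 1.0100×10⁻¹²·1.01714e-24 ≈ 1.027e-36.

1.0e-36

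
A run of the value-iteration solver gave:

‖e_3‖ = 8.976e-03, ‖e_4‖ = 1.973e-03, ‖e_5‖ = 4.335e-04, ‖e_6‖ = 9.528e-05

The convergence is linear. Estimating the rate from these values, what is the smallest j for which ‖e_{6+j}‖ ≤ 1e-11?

Rate ρ ≈ ‖e_6‖/‖e_5‖ = 9.528e-05/4.335e-04 = 0.2198.
After j more steps, ‖e_{6+j}‖ ≈ 9.528e-05·ρ^j; need ρ^j ≤ 1e-11/9.528e-05 = 1.04954e-07.
j ≥ ln(1.04954e-07)/ln(0.2198) = -16.0697/-1.51504 = 10.607.
So 11 more iterations are needed.

11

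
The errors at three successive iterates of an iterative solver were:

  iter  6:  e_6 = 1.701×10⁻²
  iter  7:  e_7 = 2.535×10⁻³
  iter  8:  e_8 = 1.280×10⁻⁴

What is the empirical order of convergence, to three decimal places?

p ≈ ln(e_8/e_7) / ln(e_7/e_6)
  = ln(1.280×10⁻⁴/2.535×10⁻³) / ln(2.535×10⁻³/1.701×10⁻²)
  = ln(0.0504931) / ln(0.14903)
  = -2.985919 / -1.903608 ≈ 1.568558

1.569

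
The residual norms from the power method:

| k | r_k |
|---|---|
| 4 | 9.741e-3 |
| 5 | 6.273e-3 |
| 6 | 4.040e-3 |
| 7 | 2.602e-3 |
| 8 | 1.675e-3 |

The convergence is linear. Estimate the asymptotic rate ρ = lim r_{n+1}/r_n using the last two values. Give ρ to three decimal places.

0.644

ρ ≈ r_8/r_7 = 1.675e-3/2.602e-3 = 0.64374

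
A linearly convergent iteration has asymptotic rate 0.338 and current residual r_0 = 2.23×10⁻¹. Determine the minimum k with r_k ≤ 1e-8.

16

After k steps, r_k ≈ 2.23×10⁻¹·0.338^k.
Need 0.338^k ≤ 1e-8/2.23×10⁻¹ = 4.4843e-08.
k ≥ ln(4.4843e-08)/ln(0.338) = -16.9201/-1.08471 = 15.599.
Smallest integer k = 16.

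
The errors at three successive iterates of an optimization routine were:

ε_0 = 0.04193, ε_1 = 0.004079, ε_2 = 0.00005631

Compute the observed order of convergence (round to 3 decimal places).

1.838

p ≈ ln(ε_2/ε_1) / ln(ε_1/ε_0)
  = ln(0.00005631/0.004079) / ln(0.004079/0.04193)
  = ln(0.0138049) / ln(0.0972812)
  = -4.282732 / -2.330150 ≈ 1.837964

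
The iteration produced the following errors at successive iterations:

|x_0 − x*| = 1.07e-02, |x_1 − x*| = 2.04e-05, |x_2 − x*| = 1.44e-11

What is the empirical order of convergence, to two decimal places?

2.26

p ≈ ln(|x_2 − x*|/|x_1 − x*|) / ln(|x_1 − x*|/|x_0 − x*|)
  = ln(1.44e-11/2.04e-05) / ln(2.04e-05/1.07e-02)
  = ln(7.05882e-07) / ln(0.00190654)
  = -14.16382 / -6.26247 ≈ 2.26170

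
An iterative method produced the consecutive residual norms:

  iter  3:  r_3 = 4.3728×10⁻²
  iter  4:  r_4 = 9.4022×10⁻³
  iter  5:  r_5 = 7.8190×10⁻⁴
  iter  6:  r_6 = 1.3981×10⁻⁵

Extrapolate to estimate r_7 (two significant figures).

2.1e-8

First estimate the order: p ≈ ln(r_6/r_5) / ln(r_5/r_4) = ln(1.3981×10⁻⁵/7.8190×10⁻⁴)/ln(7.8190×10⁻⁴/9.4022×10⁻³) = ln(0.0178808)/ln(0.0831614) ≈ 1.6180.
Then r_7 ≈ r_6·(r_6/r_5)^p = 1.3981×10⁻⁵·(0.0178808)^1.6180 = 1.3981×10⁻⁵·0.00148718 ≈ 2.079e-08.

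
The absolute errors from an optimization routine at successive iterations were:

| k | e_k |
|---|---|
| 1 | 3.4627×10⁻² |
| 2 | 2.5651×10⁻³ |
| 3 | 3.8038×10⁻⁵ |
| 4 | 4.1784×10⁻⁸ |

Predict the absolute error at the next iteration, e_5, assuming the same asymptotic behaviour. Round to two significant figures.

First estimate the order: p ≈ ln(e_4/e_3) / ln(e_3/e_2) = ln(4.1784×10⁻⁸/3.8038×10⁻⁵)/ln(3.8038×10⁻⁵/2.5651×10⁻³) = ln(0.00109848)/ln(0.0148291) ≈ 1.6180.
Then e_5 ≈ e_4·(e_4/e_3)^p = 4.1784×10⁻⁸·(0.00109848)^1.6180 = 4.1784×10⁻⁸·1.6293e-05 ≈ 6.808e-13.

6.8e-13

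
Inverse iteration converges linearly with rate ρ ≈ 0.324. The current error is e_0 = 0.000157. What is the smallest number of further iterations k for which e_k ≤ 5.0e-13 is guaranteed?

18

After k steps, e_k ≈ 0.000157·0.324^k.
Need 0.324^k ≤ 5.0e-13/0.000157 = 3.18471e-09.
k ≥ ln(3.18471e-09)/ln(0.324) = -19.5649/-1.12701 = 17.360.
Smallest integer k = 18.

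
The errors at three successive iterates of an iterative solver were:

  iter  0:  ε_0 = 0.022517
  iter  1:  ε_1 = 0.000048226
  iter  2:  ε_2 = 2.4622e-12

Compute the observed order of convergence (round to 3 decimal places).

2.732

p ≈ ln(ε_2/ε_1) / ln(ε_1/ε_0)
  = ln(2.4622e-12/0.000048226) / ln(0.000048226/0.022517)
  = ln(5.10554e-08) / ln(0.00214176)
  = -16.790355 / -6.146127 ≈ 2.731859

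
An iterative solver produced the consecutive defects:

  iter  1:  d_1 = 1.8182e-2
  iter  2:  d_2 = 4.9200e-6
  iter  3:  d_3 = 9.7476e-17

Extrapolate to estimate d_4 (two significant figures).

First estimate the order: p ≈ ln(d_3/d_2) / ln(d_2/d_1) = ln(9.7476e-17/4.9200e-6)/ln(4.9200e-6/1.8182e-2) = ln(1.98122e-11)/ln(0.000270597) ≈ 3.0000.
Then d_4 ≈ d_3·(d_3/d_2)^p = 9.7476e-17·(1.98122e-11)^3.0000 = 9.7476e-17·7.77675e-33 ≈ 7.58e-49.

7.6e-49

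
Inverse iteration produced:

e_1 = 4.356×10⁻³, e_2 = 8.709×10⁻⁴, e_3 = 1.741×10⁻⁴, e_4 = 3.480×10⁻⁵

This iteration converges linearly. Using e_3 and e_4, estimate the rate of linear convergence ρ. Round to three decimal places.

0.200

ρ ≈ e_4/e_3 = 3.480×10⁻⁵/1.741×10⁻⁴ = 0.19989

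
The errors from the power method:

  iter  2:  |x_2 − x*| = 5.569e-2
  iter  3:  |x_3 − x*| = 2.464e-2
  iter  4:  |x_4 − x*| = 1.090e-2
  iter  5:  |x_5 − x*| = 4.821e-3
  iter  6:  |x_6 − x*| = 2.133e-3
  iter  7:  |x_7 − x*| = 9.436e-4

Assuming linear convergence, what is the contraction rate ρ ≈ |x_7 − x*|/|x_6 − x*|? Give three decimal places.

ρ ≈ |x_7 − x*|/|x_6 − x*| = 9.436e-4/2.133e-3 = 0.44238

0.442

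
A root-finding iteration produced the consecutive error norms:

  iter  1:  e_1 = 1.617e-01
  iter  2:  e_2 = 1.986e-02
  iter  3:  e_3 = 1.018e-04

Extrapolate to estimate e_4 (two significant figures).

First estimate the order: p ≈ ln(e_3/e_2) / ln(e_2/e_1) = ln(1.018e-04/1.986e-02)/ln(1.986e-02/1.617e-01) = ln(0.00512588)/ln(0.12282) ≈ 2.5147.
Then e_4 ≈ e_3·(e_3/e_2)^p = 1.018e-04·(0.00512588)^2.5147 = 1.018e-04·1.74082e-06 ≈ 1.772e-10.

1.8e-10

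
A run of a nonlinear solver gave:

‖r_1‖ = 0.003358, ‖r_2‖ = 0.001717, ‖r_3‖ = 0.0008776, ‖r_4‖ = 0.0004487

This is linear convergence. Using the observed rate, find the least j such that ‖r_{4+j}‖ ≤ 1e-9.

20

Rate ρ ≈ ‖r_4‖/‖r_3‖ = 0.0004487/0.0008776 = 0.5113.
After j more steps, ‖r_{4+j}‖ ≈ 0.0004487·ρ^j; need ρ^j ≤ 1e-9/0.0004487 = 2.22866e-06.
j ≥ ln(2.22866e-06)/ln(0.5113) = -13.0141/-0.67080 = 19.401.
So 20 more iterations are needed.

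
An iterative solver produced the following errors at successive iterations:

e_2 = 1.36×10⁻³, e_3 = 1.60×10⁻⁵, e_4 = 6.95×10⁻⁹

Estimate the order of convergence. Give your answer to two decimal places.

p ≈ ln(e_4/e_3) / ln(e_3/e_2)
  = ln(6.95×10⁻⁹/1.60×10⁻⁵) / ln(1.60×10⁻⁵/1.36×10⁻³)
  = ln(0.000434375) / ln(0.0117647)
  = -7.74160 / -4.44265 ≈ 1.74256

1.74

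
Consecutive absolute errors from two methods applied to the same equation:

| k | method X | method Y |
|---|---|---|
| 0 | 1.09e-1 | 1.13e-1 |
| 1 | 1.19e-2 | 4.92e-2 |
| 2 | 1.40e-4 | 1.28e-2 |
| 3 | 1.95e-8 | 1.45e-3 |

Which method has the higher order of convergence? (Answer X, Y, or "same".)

X

Method X: p ≈ ln(1.95e-8/1.40e-4)/ln(1.40e-4/1.19e-2) ≈ 2.00.
Method Y: p ≈ ln(1.45e-3/1.28e-2)/ln(1.28e-2/4.92e-2) ≈ 1.62.
Method X has the higher order (≈2.0 vs ≈1.6).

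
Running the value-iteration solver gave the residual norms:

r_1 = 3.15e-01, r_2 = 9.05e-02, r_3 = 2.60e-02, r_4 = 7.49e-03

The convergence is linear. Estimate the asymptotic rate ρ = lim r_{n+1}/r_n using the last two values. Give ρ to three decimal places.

ρ ≈ r_4/r_3 = 7.49e-03/2.60e-02 = 0.28808

0.288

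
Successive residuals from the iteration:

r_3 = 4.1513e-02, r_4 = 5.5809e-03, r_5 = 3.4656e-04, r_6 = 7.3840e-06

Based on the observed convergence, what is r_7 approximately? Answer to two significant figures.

First estimate the order: p ≈ ln(r_6/r_5) / ln(r_5/r_4) = ln(7.3840e-06/3.4656e-04)/ln(3.4656e-04/5.5809e-03) = ln(0.0213066)/ln(0.0620975) ≈ 1.3849.
Then r_7 ≈ r_6·(r_6/r_5)^p = 7.3840e-06·(0.0213066)^1.3849 = 7.3840e-06·0.0048435 ≈ 3.576e-08.

3.6e-8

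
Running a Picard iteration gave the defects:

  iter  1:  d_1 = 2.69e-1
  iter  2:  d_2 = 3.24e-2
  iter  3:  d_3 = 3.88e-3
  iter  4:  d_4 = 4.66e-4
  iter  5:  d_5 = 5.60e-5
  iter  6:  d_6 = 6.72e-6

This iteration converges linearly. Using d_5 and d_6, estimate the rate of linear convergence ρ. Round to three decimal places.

ρ ≈ d_6/d_5 = 6.72e-6/5.60e-5 = 0.12000

0.120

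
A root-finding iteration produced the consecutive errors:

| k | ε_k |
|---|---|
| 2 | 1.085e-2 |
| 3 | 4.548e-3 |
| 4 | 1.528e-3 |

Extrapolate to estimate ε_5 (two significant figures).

First estimate the order: p ≈ ln(ε_4/ε_3) / ln(ε_3/ε_2) = ln(1.528e-3/4.548e-3)/ln(4.548e-3/1.085e-2) = ln(0.335972)/ln(0.419171) ≈ 1.2545.
Then ε_5 ≈ ε_4·(ε_4/ε_3)^p = 1.528e-3·(0.335972)^1.2545 = 1.528e-3·0.254535 ≈ 0.0003889.

3.9e-4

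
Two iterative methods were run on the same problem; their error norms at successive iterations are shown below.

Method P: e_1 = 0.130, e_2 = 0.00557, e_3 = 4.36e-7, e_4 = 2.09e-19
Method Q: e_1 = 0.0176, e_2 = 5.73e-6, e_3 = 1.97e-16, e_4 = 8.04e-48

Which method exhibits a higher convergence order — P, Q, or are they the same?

same

Method P: p ≈ ln(2.09e-19/4.36e-7)/ln(4.36e-7/0.00557) ≈ 3.00.
Method Q: p ≈ ln(8.04e-48/1.97e-16)/ln(1.97e-16/5.73e-6) ≈ 3.00.
Both orders ≈ 3.0 — effectively the same.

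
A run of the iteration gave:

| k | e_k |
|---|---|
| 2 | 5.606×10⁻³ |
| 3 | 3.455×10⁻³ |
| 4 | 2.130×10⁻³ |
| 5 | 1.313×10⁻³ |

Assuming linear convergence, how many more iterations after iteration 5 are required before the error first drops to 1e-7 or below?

20

Rate ρ ≈ e_5/e_4 = 1.313×10⁻³/2.130×10⁻³ = 0.6164.
After j more steps, e_{5+j} ≈ 1.313×10⁻³·ρ^j; need ρ^j ≤ 1e-7/1.313×10⁻³ = 7.61615e-05.
j ≥ ln(7.61615e-05)/ln(0.6164) = -9.4827/-0.48386 = 19.598.
So 20 more iterations are needed.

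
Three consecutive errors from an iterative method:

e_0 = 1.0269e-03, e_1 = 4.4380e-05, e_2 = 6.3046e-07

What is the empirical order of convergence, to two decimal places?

p ≈ ln(e_2/e_1) / ln(e_1/e_0)
  = ln(6.3046e-07/4.4380e-05) / ln(4.4380e-05/1.0269e-03)
  = ln(0.0142059) / ln(0.0432175)
  = -4.25410 / -3.14151 ≈ 1.35416

1.35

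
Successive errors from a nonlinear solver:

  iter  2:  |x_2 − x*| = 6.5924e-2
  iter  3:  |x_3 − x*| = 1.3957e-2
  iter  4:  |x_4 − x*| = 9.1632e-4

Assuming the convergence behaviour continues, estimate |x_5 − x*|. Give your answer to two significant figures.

First estimate the order: p ≈ ln(|x_4 − x*|/|x_3 − x*|) / ln(|x_3 − x*|/|x_2 − x*|) = ln(9.1632e-4/1.3957e-2)/ln(1.3957e-2/6.5924e-2) = ln(0.0656531)/ln(0.211713) ≈ 1.7542.
Then |x_5 − x*| ≈ |x_4 − x*|·(|x_4 − x*|/|x_3 − x*|)^p = 9.1632e-4·(0.0656531)^1.7542 = 9.1632e-4·0.00841839 ≈ 7.714e-06.

7.7e-6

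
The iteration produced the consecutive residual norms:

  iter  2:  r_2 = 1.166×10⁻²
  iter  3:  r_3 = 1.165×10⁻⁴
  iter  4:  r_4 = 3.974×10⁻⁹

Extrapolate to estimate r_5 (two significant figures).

First estimate the order: p ≈ ln(r_4/r_3) / ln(r_3/r_2) = ln(3.974×10⁻⁹/1.165×10⁻⁴)/ln(1.165×10⁻⁴/1.166×10⁻²) = ln(3.41116e-05)/ln(0.00999142) ≈ 2.2331.
Then r_5 ≈ r_4·(r_4/r_3)^p = 3.974×10⁻⁹·(3.41116e-05)^2.2331 = 3.974×10⁻⁹·1.05809e-10 ≈ 4.205e-19.

4.2e-19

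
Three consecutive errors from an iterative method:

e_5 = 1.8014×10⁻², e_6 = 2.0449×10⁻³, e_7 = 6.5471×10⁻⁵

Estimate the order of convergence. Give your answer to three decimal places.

1.582

p ≈ ln(e_7/e_6) / ln(e_6/e_5)
  = ln(6.5471×10⁻⁵/2.0449×10⁻³) / ln(2.0449×10⁻³/1.8014×10⁻²)
  = ln(0.0320167) / ln(0.113517)
  = -3.441498 / -2.175803 ≈ 1.581714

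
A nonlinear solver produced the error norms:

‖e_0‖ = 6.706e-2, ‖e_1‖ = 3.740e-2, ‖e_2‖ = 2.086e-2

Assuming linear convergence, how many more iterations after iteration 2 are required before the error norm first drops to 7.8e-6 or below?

Rate ρ ≈ ‖e_2‖/‖e_1‖ = 2.086e-2/3.740e-2 = 0.5578.
After j more steps, ‖e_{2+j}‖ ≈ 2.086e-2·ρ^j; need ρ^j ≤ 7.8e-6/2.086e-2 = 0.000373921.
j ≥ ln(0.000373921)/ln(0.5578) = -7.8915/-0.58375 = 13.519.
So 14 more iterations are needed.

14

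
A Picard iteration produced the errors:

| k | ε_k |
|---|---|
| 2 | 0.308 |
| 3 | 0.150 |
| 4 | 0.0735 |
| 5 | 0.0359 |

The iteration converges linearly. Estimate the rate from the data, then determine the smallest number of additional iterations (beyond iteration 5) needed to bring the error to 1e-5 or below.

12

Rate ρ ≈ ε_5/ε_4 = 0.0359/0.0735 = 0.4884.
After j more steps, ε_{5+j} ≈ 0.0359·ρ^j; need ρ^j ≤ 1e-5/0.0359 = 0.000278552.
j ≥ ln(0.000278552)/ln(0.4884) = -8.1859/-0.71662 = 11.423.
So 12 more iterations are needed.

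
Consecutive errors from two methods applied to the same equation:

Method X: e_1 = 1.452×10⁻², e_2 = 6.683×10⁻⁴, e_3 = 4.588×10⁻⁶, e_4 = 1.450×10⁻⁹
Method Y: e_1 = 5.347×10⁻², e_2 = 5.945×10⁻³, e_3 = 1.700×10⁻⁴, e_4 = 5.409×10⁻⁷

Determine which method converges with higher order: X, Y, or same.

same

Method X: p ≈ ln(1.450×10⁻⁹/4.588×10⁻⁶)/ln(4.588×10⁻⁶/6.683×10⁻⁴) ≈ 1.62.
Method Y: p ≈ ln(5.409×10⁻⁷/1.700×10⁻⁴)/ln(1.700×10⁻⁴/5.945×10⁻³) ≈ 1.62.
Both orders ≈ 1.6 — effectively the same.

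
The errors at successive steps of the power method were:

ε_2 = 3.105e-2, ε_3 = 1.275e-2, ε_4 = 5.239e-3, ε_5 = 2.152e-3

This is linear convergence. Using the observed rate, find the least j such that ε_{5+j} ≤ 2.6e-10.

Rate ρ ≈ ε_5/ε_4 = 2.152e-3/5.239e-3 = 0.4108.
After j more steps, ε_{5+j} ≈ 2.152e-3·ρ^j; need ρ^j ≤ 2.6e-10/2.152e-3 = 1.20818e-07.
j ≥ ln(1.20818e-07)/ln(0.4108) = -15.9290/-0.88965 = 17.905.
So 18 more iterations are needed.

18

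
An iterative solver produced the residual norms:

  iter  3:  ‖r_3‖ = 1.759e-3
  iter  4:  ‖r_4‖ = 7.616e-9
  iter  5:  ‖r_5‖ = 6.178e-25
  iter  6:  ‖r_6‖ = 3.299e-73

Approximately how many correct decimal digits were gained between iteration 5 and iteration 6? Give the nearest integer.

48

Digits gained ≈ log₁₀(‖r_5‖/‖r_6‖) = log₁₀(6.178e-25/3.299e-73) = log₁₀(1.87269e+48) ≈ 48.272.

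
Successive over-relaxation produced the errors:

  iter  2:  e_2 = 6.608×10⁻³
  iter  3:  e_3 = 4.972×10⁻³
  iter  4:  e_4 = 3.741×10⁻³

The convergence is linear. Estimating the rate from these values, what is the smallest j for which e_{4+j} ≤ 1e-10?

Rate ρ ≈ e_4/e_3 = 3.741×10⁻³/4.972×10⁻³ = 0.7524.
After j more steps, e_{4+j} ≈ 3.741×10⁻³·ρ^j; need ρ^j ≤ 1e-10/3.741×10⁻³ = 2.67308e-08.
j ≥ ln(2.67308e-08)/ln(0.7524) = -17.4374/-0.28449 = 61.294.
So 62 more iterations are needed.

62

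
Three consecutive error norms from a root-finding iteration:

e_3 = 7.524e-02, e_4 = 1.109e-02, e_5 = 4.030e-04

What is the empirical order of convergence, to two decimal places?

p ≈ ln(e_5/e_4) / ln(e_4/e_3)
  = ln(4.030e-04/1.109e-02) / ln(1.109e-02/7.524e-02)
  = ln(0.036339) / ln(0.147395)
  = -3.31486 / -1.91464 ≈ 1.73132

1.73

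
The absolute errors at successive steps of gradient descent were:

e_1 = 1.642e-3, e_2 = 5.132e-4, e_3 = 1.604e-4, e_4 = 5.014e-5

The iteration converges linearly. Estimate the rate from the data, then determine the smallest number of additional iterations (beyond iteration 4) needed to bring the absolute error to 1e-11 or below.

Rate ρ ≈ e_4/e_3 = 5.014e-5/1.604e-4 = 0.3126.
After j more steps, e_{4+j} ≈ 5.014e-5·ρ^j; need ρ^j ≤ 1e-11/5.014e-5 = 1.99442e-07.
j ≥ ln(1.99442e-07)/ln(0.3126) = -15.4277/-1.16283 = 13.267.
So 14 more iterations are needed.

14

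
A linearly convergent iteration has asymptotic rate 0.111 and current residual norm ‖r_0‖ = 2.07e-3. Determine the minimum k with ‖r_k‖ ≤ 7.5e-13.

After k steps, ‖r_k‖ ≈ 2.07e-3·0.111^k.
Need 0.111^k ≤ 7.5e-13/2.07e-3 = 3.62319e-10.
k ≥ ln(3.62319e-10)/ln(0.111) = -21.7385/-2.19823 = 9.889.
Smallest integer k = 10.

10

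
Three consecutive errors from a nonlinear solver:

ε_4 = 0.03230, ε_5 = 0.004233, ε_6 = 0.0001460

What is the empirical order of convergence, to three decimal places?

1.657

p ≈ ln(ε_6/ε_5) / ln(ε_5/ε_4)
  = ln(0.0001460/0.004233) / ln(0.004233/0.03230)
  = ln(0.0344909) / ln(0.131053)
  = -3.367060 / -2.032153 ≈ 1.656893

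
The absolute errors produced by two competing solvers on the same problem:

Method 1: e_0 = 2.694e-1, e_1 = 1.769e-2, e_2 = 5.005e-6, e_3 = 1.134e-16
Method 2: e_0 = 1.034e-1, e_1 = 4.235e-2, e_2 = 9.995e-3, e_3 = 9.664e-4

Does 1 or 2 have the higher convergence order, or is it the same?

1

Method 1: p ≈ ln(1.134e-16/5.005e-6)/ln(5.005e-6/1.769e-2) ≈ 3.00.
Method 2: p ≈ ln(9.664e-4/9.995e-3)/ln(9.995e-3/4.235e-2) ≈ 1.62.
Method 1 has the higher order (≈3.0 vs ≈1.6).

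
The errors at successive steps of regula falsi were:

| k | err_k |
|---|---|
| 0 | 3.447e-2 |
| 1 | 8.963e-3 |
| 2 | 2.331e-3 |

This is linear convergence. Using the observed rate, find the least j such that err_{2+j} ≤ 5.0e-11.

14

Rate ρ ≈ err_2/err_1 = 2.331e-3/8.963e-3 = 0.2601.
After j more steps, err_{2+j} ≈ 2.331e-3·ρ^j; need ρ^j ≤ 5.0e-11/2.331e-3 = 2.145e-08.
j ≥ ln(2.145e-08)/ln(0.2601) = -17.6575/-1.34669 = 13.112.
So 14 more iterations are needed.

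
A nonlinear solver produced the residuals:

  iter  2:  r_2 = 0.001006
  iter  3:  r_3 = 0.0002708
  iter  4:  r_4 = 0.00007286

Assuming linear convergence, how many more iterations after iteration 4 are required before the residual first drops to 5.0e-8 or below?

6

Rate ρ ≈ r_4/r_3 = 0.00007286/0.0002708 = 0.2691.
After j more steps, r_{4+j} ≈ 0.00007286·ρ^j; need ρ^j ≤ 5.0e-8/0.00007286 = 0.000686248.
j ≥ ln(0.000686248)/ln(0.2691) = -7.2843/-1.31267 = 5.549.
So 6 more iterations are needed.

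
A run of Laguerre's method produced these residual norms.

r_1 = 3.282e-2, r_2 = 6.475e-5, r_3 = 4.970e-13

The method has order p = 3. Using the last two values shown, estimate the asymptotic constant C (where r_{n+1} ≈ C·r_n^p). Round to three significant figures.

1.83

C ≈ r_3 / r_2^3
  = 4.970e-13 / (6.475e-5)^3
  = 4.970e-13 / 2.71468e-13 ≈ 1.8308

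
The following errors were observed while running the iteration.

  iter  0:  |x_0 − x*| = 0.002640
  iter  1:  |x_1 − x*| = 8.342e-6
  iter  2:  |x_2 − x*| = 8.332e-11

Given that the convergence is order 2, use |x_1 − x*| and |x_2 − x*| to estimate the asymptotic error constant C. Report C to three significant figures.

1.20

C ≈ |x_2 − x*| / |x_1 − x*|^2
  = 8.332e-11 / (8.342e-6)^2
  = 8.332e-11 / 6.9589e-11 ≈ 1.1973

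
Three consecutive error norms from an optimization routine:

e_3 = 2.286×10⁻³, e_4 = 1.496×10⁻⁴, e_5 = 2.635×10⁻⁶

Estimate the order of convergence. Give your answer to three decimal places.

1.481

p ≈ ln(e_5/e_4) / ln(e_4/e_3)
  = ln(2.635×10⁻⁶/1.496×10⁻⁴) / ln(1.496×10⁻⁴/2.286×10⁻³)
  = ln(0.0176136) / ln(0.0654418)
  = -4.039084 / -2.726594 ≈ 1.481366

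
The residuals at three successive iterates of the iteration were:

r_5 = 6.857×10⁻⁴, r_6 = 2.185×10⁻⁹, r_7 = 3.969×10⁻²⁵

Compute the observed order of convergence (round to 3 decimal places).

p ≈ ln(r_7/r_6) / ln(r_6/r_5)
  = ln(3.969×10⁻²⁵/2.185×10⁻⁹) / ln(2.185×10⁻⁹/6.857×10⁻⁴)
  = ln(1.81648e-16) / ln(3.18652e-06)
  = -36.244461 / -12.656581 ≈ 2.863685

2.864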